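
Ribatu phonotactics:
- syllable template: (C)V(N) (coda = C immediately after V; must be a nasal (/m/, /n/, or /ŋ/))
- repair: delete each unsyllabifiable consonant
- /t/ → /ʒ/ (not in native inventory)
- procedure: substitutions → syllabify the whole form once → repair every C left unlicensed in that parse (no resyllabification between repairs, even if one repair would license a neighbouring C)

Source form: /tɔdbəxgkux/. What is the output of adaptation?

Substitution: /t/ → /ʒ/, giving /ʒɔdbəxgkux/.
Syllabifying with onset maximization leaves /d/, /x/, /g/, /x/ stranded (only a nasal (/m/, /n/, or /ŋ/) is licensed in coda position; onsets are limited to one consonant).
Deletion applies to /d/, /x/, /g/, /x/.

ʒɔbəku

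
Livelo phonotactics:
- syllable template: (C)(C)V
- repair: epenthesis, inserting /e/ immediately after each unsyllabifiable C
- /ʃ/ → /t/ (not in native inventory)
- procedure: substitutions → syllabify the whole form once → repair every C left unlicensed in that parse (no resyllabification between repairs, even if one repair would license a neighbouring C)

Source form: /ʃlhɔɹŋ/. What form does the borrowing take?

telhɔɹeŋe

Substitution: /ʃ/ → /t/, giving /tlhɔɹŋ/.
Syllabifying with onset maximization leaves /t/, /ɹ/, /ŋ/ stranded (no codas are permitted; onsets may contain at most 2 consonants).
Each unlicensed consonant becomes the onset of a new syllable: /t/ → /te/, /ɹ/ → /ɹe/, /ŋ/ → /ŋe/.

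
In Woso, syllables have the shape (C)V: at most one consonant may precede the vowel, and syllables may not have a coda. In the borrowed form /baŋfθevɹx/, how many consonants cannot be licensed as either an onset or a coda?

5

Under (C)V, the unsyllabifiable consonants are /ŋ/, /f/, /v/, /ɹ/, /x/ (no codas are permitted; onsets are limited to one consonant).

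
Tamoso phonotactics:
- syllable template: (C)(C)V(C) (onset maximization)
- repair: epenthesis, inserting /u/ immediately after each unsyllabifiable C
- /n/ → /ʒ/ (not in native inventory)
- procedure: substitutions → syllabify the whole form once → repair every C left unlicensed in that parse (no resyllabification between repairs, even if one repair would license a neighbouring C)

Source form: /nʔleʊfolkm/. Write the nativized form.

ʒuʔleʊfolkumu

Substitution: /n/ → /ʒ/, giving /ʒʔleʊfolkm/.
The consonants /ʒ/, /k/, /m/ cannot be parsed into a legal (C)(C)V(C) syllable (at most one coda consonant is licensed; onsets may contain at most 2 consonants).
Epenthesis after each stranded consonant: /ʒ/ → /ʒu/, /k/ → /ku/, /m/ → /mu/.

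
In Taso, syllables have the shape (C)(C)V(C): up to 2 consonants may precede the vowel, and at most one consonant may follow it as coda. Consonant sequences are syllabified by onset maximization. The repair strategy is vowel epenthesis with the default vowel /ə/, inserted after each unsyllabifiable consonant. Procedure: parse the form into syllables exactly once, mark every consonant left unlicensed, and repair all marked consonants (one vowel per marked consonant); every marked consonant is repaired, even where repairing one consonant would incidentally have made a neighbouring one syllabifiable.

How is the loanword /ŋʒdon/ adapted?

The consonants /ŋ/ cannot be parsed into a legal (C)(C)V(C) syllable (at most one coda consonant is licensed; onsets may contain at most 2 consonants).
Each unlicensed consonant becomes the onset of a new syllable: /ŋ/ → /ŋə/.

ŋəʒdon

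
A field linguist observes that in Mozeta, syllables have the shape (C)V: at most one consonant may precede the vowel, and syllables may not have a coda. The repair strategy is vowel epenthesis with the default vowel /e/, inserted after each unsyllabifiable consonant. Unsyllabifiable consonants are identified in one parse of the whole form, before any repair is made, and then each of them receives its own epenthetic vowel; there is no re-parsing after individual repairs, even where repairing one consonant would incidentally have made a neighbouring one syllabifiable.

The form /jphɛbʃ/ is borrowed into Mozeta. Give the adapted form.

The consonants /j/, /p/, /b/, /ʃ/ cannot be parsed into a legal (C)V syllable (no codas are permitted; onsets are limited to one consonant).
Inserting the epenthetic vowel yields /j/ → /je/, /p/ → /pe/, /b/ → /be/, /ʃ/ → /ʃe/.

jepehɛbeʃe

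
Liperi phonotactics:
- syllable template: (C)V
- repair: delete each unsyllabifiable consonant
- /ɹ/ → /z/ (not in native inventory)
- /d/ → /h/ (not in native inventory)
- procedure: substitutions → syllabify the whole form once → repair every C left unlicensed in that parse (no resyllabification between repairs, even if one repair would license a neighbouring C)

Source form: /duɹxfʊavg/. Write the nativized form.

Substitution: /d/ → /h/, /ɹ/ → /z/, giving /huzxfʊavg/.
Under (C)V, the unsyllabifiable consonants are /z/, /x/, /v/, /g/ (no codas are permitted; onsets are limited to one consonant).
Each unlicensed consonant is deleted: /z/, /x/, /v/, /g/.

hufʊa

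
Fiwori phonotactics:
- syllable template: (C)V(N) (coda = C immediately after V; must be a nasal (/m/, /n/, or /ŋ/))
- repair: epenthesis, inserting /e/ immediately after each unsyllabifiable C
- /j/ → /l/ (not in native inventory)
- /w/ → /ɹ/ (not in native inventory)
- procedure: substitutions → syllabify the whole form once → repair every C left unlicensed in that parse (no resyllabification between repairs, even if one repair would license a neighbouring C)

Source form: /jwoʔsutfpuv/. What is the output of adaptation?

leɹoʔesutefepuve

Substitution: /j/ → /l/, /w/ → /ɹ/, giving /lɹoʔsutfpuv/.
Syllabifying with onset maximization leaves /l/, /ʔ/, /t/, /f/, /v/ stranded (only a nasal (/m/, /n/, or /ŋ/) is licensed in coda position; onsets are limited to one consonant).
Each unlicensed consonant becomes the onset of a new syllable: /l/ → /le/, /ʔ/ → /ʔe/, /t/ → /te/, /f/ → /fe/, /v/ → /ve/.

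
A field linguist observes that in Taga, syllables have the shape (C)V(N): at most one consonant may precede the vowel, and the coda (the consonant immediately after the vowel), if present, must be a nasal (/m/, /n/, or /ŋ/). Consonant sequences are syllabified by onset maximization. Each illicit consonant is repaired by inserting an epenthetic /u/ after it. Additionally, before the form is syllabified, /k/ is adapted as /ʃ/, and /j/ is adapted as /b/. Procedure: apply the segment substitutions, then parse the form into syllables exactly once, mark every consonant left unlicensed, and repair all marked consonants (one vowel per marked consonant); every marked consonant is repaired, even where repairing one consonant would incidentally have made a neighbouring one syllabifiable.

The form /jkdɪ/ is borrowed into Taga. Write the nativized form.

Substitution: /j/ → /b/, /k/ → /ʃ/, giving /bʃdɪ/.
Syllabifying with onset maximization leaves /b/, /ʃ/ stranded (only a nasal (/m/, /n/, or /ŋ/) is licensed in coda position; onsets are limited to one consonant).
Inserting the epenthetic vowel yields /b/ → /bu/, /ʃ/ → /ʃu/.

buʃudɪ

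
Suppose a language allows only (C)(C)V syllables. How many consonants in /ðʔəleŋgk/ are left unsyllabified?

3

Under (C)(C)V, the unsyllabifiable consonants are /ŋ/, /g/, /k/ (no codas are permitted; onsets may contain at most 2 consonants).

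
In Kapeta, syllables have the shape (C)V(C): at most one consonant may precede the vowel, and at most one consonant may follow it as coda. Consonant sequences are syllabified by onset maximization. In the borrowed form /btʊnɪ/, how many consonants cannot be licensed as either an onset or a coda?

1

Under (C)V(C), the unsyllabifiable consonants are /b/ (at most one coda consonant is licensed; onsets are limited to one consonant).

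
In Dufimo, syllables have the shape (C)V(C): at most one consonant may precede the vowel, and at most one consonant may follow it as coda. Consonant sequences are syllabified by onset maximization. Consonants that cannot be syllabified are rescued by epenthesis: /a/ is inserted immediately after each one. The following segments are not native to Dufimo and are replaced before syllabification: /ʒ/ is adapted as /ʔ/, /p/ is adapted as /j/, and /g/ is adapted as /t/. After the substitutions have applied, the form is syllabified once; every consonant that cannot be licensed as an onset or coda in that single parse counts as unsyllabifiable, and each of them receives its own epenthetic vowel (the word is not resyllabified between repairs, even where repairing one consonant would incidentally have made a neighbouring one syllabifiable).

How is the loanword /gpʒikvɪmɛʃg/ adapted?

Substitution: /g/ → /t/, /p/ → /j/, /ʒ/ → /ʔ/, giving /tjʔikvɪmɛʃt/.
The consonants /t/, /j/, /t/ cannot be parsed into a legal (C)V(C) syllable (at most one coda consonant is licensed; onsets are limited to one consonant).
Each unlicensed consonant becomes the onset of a new syllable: /t/ → /ta/, /j/ → /ja/, /t/ → /ta/.

tajaʔikvɪmɛʃta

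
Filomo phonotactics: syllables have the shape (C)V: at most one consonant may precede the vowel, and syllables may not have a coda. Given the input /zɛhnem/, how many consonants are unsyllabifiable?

2

Under (C)V, the unsyllabifiable consonants are /h/, /m/ (no codas are permitted; onsets are limited to one consonant).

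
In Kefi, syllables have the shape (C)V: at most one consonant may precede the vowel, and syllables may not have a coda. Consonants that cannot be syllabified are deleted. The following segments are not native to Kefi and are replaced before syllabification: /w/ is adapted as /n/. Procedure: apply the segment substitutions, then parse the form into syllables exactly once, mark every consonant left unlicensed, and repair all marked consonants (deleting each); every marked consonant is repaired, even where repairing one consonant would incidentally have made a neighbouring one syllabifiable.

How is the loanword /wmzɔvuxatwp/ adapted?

Substitution: /w/ → /n/, giving /nmzɔvuxatnp/.
Syllabifying with onset maximization leaves /n/, /m/, /t/, /n/, /p/ stranded (no codas are permitted; onsets are limited to one consonant).
Deletion applies to /n/, /m/, /t/, /n/, /p/.

zɔvuxa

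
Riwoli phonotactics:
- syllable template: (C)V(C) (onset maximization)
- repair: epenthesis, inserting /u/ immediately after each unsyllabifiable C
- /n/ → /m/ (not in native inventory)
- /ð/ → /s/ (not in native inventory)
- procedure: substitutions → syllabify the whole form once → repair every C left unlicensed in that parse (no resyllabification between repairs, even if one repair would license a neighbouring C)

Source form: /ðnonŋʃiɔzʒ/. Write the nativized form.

sumomŋuʃiɔzʒu

Substitution: /ð/ → /s/, /n/ → /m/, giving /smomŋʃiɔzʒ/.
Under (C)V(C), the unsyllabifiable consonants are /s/, /ŋ/, /ʒ/ (at most one coda consonant is licensed; onsets are limited to one consonant).
Inserting the epenthetic vowel yields /s/ → /su/, /ŋ/ → /ŋu/, /ʒ/ → /ʒu/.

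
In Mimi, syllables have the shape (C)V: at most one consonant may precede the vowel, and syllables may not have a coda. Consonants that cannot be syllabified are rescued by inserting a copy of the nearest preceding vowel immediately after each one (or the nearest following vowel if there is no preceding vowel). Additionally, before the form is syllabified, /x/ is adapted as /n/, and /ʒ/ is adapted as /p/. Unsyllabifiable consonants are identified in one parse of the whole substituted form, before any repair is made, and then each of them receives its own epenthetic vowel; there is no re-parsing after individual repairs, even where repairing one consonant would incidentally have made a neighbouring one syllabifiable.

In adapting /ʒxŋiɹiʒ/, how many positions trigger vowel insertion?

3

After substitution the input is /pnŋiɹip/.
The unsyllabifiable consonants are /p/, /n/, /p/; each receives one epenthetic vowel.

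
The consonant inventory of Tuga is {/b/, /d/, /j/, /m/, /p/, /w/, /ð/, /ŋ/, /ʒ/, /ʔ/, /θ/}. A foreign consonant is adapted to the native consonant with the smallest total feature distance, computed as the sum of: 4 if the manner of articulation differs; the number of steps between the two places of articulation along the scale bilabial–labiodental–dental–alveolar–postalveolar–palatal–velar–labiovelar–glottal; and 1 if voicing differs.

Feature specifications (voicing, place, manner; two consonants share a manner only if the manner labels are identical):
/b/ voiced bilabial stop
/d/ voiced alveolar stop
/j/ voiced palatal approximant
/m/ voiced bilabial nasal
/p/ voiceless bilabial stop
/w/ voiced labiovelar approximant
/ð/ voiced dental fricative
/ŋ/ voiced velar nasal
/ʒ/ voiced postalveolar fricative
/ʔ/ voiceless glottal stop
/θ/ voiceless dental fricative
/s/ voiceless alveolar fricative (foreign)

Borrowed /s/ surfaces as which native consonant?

/θ/ is closest: same manner (fricative), place distance 1 (alveolar→dental), same voicing; total 1. Next closest is /ð/ at distance 2.

θ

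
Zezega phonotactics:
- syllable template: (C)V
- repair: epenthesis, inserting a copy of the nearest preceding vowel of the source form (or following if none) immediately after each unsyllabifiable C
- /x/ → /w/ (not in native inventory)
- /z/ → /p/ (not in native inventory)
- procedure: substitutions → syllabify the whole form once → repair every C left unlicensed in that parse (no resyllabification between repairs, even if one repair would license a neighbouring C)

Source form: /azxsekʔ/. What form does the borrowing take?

apawasekeʔe

Substitution: /z/ → /p/, /x/ → /w/, giving /apwsekʔ/.
Under (C)V, the unsyllabifiable consonants are /p/, /w/, /k/, /ʔ/ (no codas are permitted; onsets are limited to one consonant).
Inserting the epenthetic vowel yields /p/ → /pa/, /w/ → /wa/, /k/ → /ke/, /ʔ/ → /ʔe/.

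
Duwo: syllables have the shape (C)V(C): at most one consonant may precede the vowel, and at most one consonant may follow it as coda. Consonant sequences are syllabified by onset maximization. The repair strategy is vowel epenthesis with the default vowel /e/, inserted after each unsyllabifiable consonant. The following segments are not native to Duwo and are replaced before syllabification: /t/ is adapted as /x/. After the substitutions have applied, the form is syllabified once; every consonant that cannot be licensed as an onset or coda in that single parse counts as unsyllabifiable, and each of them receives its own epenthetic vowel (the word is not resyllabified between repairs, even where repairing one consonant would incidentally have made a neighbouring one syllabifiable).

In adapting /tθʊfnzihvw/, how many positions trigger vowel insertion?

After substitution the input is /xθʊfnzihvw/.
The unsyllabifiable consonants are /x/, /n/, /v/, /w/; each receives one epenthetic vowel.

4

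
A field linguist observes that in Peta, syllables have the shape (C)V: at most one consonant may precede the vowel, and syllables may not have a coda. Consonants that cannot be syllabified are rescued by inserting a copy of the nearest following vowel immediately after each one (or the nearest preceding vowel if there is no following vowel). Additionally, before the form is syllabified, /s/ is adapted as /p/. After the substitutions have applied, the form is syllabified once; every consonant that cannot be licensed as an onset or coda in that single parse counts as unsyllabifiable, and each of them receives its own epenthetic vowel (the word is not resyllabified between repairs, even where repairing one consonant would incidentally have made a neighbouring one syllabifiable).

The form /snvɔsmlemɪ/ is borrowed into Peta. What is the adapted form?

pɔnɔvɔpemelemɪ

Substitution: /s/ → /p/, giving /pnvɔpmlemɪ/.
Syllabifying with onset maximization leaves /p/, /n/, /p/, /m/ stranded (no codas are permitted; onsets are limited to one consonant).
Each unlicensed consonant becomes the onset of a new syllable: /p/ → /pɔ/, /n/ → /nɔ/, /p/ → /pe/, /m/ → /me/.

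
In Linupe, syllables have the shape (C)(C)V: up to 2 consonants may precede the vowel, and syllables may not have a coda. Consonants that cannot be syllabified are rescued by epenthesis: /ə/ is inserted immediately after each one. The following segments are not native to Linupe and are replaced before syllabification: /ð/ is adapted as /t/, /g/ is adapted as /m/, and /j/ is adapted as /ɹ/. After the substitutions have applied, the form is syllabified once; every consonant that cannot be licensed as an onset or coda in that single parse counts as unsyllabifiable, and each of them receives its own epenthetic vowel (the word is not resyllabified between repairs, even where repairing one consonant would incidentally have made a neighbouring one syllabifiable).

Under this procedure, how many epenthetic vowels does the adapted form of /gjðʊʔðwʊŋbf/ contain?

5

After substitution the input is /mɹtʊʔtwʊŋbf/.
The unsyllabifiable consonants are /m/, /ʔ/, /ŋ/, /b/, /f/; each receives one epenthetic vowel.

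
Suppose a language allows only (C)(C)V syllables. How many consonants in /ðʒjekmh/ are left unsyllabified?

4

The consonants /ð/, /k/, /m/, /h/ cannot be parsed into a legal (C)(C)V syllable (no codas are permitted; onsets may contain at most 2 consonants).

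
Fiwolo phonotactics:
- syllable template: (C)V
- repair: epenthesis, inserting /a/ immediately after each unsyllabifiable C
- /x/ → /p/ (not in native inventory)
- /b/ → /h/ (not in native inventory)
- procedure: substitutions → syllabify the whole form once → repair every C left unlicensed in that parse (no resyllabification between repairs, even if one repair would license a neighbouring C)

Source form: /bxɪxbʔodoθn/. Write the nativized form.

hapɪpahaʔodoθana

Substitution: /b/ → /h/, /x/ → /p/, giving /hpɪphʔodoθn/.
Syllabifying with onset maximization leaves /h/, /p/, /h/, /θ/, /n/ stranded (no codas are permitted; onsets are limited to one consonant).
Each unlicensed consonant becomes the onset of a new syllable: /h/ → /ha/, /p/ → /pa/, /h/ → /ha/, /θ/ → /θa/, /n/ → /na/.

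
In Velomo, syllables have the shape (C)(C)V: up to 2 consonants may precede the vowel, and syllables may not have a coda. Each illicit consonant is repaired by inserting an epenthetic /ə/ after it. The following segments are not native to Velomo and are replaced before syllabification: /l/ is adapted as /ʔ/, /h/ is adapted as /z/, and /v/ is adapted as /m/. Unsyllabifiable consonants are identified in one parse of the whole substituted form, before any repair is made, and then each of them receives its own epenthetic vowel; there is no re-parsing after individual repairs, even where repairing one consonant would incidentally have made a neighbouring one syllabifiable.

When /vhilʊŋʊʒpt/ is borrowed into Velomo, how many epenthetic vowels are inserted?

3

After substitution the input is /mziʔʊŋʊʒpt/.
The unsyllabifiable consonants are /ʒ/, /p/, /t/; each receives one epenthetic vowel.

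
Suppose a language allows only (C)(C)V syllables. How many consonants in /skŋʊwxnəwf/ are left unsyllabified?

Syllabifying with onset maximization leaves /s/, /w/, /w/, /f/ stranded (no codas are permitted; onsets may contain at most 2 consonants).

4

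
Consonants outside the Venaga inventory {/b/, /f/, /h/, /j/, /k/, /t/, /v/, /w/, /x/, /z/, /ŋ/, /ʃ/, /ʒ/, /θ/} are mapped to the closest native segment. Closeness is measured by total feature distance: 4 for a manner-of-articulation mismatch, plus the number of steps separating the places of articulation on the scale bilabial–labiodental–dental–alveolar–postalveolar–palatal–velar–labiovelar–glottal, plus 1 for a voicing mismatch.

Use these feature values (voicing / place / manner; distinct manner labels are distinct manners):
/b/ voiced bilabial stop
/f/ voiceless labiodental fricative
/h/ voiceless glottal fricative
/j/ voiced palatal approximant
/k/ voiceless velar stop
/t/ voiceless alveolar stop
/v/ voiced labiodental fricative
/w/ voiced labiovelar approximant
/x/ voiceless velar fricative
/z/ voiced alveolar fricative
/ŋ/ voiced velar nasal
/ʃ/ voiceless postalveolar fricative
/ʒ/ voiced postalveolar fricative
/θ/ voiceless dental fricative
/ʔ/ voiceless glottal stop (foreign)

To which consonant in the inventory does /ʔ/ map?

/k/ is closest: same manner (stop), place distance 2 (glottal→velar), same voicing; total 2. Next closest is /h/ at distance 4.

k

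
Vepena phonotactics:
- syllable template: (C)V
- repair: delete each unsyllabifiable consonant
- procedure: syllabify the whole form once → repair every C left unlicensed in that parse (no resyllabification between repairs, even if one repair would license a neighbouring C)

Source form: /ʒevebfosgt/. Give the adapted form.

ʒevefo

Under (C)V, the unsyllabifiable consonants are /b/, /s/, /g/, /t/ (no codas are permitted; onsets are limited to one consonant).
Each unlicensed consonant is deleted: /b/, /s/, /g/, /t/.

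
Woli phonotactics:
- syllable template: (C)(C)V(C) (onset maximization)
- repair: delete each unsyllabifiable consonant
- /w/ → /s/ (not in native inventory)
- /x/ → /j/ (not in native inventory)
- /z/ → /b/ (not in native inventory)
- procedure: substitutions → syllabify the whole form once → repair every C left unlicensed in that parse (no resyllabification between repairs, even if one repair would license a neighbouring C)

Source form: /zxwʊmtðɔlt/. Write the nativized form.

Substitution: /z/ → /b/, /x/ → /j/, /w/ → /s/, giving /bjsʊmtðɔlt/.
The consonants /b/, /t/ cannot be parsed into a legal (C)(C)V(C) syllable (at most one coda consonant is licensed; onsets may contain at most 2 consonants).
Deleting the stranded consonants removes /b/, /t/.

jsʊmtðɔl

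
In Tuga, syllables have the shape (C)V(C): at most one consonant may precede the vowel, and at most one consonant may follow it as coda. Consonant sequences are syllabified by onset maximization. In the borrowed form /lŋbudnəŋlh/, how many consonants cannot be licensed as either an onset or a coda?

Syllabifying with onset maximization leaves /l/, /ŋ/, /l/, /h/ stranded (at most one coda consonant is licensed; onsets are limited to one consonant).

4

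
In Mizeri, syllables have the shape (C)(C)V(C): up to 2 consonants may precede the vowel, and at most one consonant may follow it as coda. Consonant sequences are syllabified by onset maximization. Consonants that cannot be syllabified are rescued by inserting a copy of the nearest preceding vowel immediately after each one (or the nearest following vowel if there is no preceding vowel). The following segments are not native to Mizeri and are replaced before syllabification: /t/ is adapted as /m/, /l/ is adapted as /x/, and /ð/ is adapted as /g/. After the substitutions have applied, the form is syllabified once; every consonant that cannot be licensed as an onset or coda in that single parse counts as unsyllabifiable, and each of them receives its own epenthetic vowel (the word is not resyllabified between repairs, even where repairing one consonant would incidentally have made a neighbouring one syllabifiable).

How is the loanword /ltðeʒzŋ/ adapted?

xemgeʒzeŋe

Substitution: /l/ → /x/, /t/ → /m/, /ð/ → /g/, giving /xmgeʒzŋ/.
Under (C)(C)V(C), the unsyllabifiable consonants are /x/, /z/, /ŋ/ (at most one coda consonant is licensed; onsets may contain at most 2 consonants).
Inserting the epenthetic vowel yields /x/ → /xe/, /z/ → /ze/, /ŋ/ → /ŋe/.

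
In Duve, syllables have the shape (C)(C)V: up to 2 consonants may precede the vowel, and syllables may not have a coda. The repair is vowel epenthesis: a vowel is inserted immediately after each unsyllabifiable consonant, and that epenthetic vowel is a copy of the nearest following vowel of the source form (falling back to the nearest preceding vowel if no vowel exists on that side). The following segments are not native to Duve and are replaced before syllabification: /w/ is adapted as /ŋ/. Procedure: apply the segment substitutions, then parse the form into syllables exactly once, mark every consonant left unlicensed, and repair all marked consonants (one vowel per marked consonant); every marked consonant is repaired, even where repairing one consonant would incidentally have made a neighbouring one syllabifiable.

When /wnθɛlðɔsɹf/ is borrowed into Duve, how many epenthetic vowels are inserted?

After substitution the input is /ŋnθɛlðɔsɹf/.
The unsyllabifiable consonants are /ŋ/, /s/, /ɹ/, /f/; each receives one epenthetic vowel.

4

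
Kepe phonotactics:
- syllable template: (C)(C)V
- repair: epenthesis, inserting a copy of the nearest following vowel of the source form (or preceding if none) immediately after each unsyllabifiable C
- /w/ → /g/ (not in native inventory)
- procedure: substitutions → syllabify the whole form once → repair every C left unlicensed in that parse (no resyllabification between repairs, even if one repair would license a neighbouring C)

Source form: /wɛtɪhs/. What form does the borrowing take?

Substitution: /w/ → /g/, giving /gɛtɪhs/.
The consonants /h/, /s/ cannot be parsed into a legal (C)(C)V syllable (no codas are permitted; onsets may contain at most 2 consonants).
Epenthesis after each stranded consonant: /h/ → /hɪ/, /s/ → /sɪ/.

gɛtɪhɪsɪ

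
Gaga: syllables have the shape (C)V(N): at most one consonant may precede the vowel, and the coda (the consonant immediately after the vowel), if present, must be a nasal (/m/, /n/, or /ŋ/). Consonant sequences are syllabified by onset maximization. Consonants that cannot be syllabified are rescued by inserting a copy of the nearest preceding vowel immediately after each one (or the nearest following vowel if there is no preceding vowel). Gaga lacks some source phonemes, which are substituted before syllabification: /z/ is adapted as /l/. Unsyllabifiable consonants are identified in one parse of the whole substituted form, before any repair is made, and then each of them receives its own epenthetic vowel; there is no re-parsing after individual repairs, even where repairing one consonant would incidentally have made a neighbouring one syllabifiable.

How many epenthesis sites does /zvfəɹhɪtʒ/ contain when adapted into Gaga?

5

After substitution the input is /lvfəɹhɪtʒ/.
The unsyllabifiable consonants are /l/, /v/, /ɹ/, /t/, /ʒ/; each receives one epenthetic vowel.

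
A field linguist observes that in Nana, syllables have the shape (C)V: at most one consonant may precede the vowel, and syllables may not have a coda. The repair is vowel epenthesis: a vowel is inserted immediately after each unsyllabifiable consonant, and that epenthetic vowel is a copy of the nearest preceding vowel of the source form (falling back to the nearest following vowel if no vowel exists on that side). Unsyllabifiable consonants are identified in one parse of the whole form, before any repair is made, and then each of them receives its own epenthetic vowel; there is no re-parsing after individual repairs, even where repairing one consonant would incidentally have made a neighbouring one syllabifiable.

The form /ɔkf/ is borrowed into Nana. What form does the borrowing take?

The consonants /k/, /f/ cannot be parsed into a legal (C)V syllable (no codas are permitted; onsets are limited to one consonant).
Epenthesis after each stranded consonant: /k/ → /kɔ/, /f/ → /fɔ/.

ɔkɔfɔ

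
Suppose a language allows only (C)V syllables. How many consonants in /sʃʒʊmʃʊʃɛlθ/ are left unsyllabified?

The consonants /s/, /ʃ/, /m/, /l/, /θ/ cannot be parsed into a legal (C)V syllable (no codas are permitted; onsets are limited to one consonant).

5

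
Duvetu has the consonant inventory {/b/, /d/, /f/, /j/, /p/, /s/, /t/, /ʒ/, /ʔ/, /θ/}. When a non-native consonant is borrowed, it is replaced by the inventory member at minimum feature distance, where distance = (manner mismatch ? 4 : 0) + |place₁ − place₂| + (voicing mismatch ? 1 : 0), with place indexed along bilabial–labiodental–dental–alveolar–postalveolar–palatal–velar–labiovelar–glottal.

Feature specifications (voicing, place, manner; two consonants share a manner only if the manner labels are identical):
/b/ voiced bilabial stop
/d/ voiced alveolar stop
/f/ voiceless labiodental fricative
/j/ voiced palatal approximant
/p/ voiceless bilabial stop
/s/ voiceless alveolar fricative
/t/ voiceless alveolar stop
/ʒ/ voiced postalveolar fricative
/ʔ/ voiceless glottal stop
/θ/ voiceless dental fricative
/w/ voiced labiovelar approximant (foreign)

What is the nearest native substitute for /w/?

/j/ is closest: same manner (approximant), place distance 2 (labiovelar→palatal), same voicing; total 2. Next closest is /ʔ/ at distance 6.

j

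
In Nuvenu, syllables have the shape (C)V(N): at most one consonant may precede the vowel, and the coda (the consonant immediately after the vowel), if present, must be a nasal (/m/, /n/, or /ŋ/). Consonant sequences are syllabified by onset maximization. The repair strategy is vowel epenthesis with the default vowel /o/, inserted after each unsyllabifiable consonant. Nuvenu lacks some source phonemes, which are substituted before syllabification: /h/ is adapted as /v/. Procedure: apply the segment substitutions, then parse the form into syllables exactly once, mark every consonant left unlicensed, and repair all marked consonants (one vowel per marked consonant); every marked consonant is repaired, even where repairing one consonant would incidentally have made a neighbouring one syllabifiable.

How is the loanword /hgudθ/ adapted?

vogudoθo

Substitution: /h/ → /v/, giving /vgudθ/.
Syllabifying with onset maximization leaves /v/, /d/, /θ/ stranded (only a nasal (/m/, /n/, or /ŋ/) is licensed in coda position; onsets are limited to one consonant).
Epenthesis after each stranded consonant: /v/ → /vo/, /d/ → /do/, /θ/ → /θo/.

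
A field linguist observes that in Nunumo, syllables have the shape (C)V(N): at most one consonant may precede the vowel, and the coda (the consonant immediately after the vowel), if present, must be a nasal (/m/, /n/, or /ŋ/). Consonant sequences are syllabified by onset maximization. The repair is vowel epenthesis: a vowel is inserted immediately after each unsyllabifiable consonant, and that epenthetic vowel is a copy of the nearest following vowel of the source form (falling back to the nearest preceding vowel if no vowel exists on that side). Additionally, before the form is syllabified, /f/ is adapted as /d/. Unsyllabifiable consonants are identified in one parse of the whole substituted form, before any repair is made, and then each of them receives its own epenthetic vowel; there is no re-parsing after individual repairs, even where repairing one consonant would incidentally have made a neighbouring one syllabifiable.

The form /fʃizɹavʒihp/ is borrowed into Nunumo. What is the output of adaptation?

diʃizaɹaviʒihipi

Substitution: /f/ → /d/, giving /dʃizɹavʒihp/.
Under (C)V(N), the unsyllabifiable consonants are /d/, /z/, /v/, /h/, /p/ (only a nasal (/m/, /n/, or /ŋ/) is licensed in coda position; onsets are limited to one consonant).
Each unlicensed consonant becomes the onset of a new syllable: /d/ → /di/, /z/ → /za/, /v/ → /vi/, /h/ → /hi/, /p/ → /pi/.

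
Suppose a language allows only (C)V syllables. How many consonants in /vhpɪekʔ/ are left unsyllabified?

Syllabifying with onset maximization leaves /v/, /h/, /k/, /ʔ/ stranded (no codas are permitted; onsets are limited to one consonant).

4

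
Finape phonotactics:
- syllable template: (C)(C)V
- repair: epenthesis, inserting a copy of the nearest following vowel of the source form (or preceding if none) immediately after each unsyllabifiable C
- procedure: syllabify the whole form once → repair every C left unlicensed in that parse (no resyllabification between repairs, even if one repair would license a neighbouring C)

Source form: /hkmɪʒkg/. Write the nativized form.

hɪkmɪʒɪkɪgɪ

Under (C)(C)V, the unsyllabifiable consonants are /h/, /ʒ/, /k/, /g/ (no codas are permitted; onsets may contain at most 2 consonants).
Inserting the epenthetic vowel yields /h/ → /hɪ/, /ʒ/ → /ʒɪ/, /k/ → /kɪ/, /g/ → /gɪ/.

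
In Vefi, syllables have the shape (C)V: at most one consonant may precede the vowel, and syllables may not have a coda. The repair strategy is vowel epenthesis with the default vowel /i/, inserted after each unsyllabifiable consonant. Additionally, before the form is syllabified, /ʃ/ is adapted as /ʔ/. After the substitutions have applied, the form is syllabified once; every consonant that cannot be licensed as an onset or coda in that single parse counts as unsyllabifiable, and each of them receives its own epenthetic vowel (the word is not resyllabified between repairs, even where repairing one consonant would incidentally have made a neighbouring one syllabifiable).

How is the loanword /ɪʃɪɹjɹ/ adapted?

Substitution: /ʃ/ → /ʔ/, giving /ɪʔɪɹjɹ/.
Syllabifying with onset maximization leaves /ɹ/, /j/, /ɹ/ stranded (no codas are permitted; onsets are limited to one consonant).
Each unlicensed consonant becomes the onset of a new syllable: /ɹ/ → /ɹi/, /j/ → /ji/, /ɹ/ → /ɹi/.

ɪʔɪɹijiɹi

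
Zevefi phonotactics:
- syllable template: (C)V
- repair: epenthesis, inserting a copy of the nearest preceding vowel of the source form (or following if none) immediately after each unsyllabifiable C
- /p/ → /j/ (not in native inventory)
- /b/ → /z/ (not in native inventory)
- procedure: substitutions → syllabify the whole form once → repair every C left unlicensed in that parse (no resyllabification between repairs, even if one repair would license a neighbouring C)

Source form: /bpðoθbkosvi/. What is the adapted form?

zojoðoθozokosovi

Substitution: /b/ → /z/, /p/ → /j/, giving /zjðoθzkosvi/.
Under (C)V, the unsyllabifiable consonants are /z/, /j/, /θ/, /z/, /s/ (no codas are permitted; onsets are limited to one consonant).
Inserting the epenthetic vowel yields /z/ → /zo/, /j/ → /jo/, /θ/ → /θo/, /z/ → /zo/, /s/ → /so/.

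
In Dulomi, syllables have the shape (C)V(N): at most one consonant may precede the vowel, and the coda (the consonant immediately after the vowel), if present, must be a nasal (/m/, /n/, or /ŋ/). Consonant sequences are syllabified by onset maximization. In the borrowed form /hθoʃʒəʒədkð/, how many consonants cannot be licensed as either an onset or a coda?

The consonants /h/, /ʃ/, /d/, /k/, /ð/ cannot be parsed into a legal (C)V(N) syllable (only a nasal (/m/, /n/, or /ŋ/) is licensed in coda position; onsets are limited to one consonant).

5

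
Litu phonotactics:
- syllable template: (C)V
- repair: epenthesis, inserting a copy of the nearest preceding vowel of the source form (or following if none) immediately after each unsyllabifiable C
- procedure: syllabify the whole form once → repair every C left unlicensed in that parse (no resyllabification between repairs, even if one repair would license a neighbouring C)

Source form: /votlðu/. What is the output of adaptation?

votoloðu

Syllabifying with onset maximization leaves /t/, /l/ stranded (no codas are permitted; onsets are limited to one consonant).
Each unlicensed consonant becomes the onset of a new syllable: /t/ → /to/, /l/ → /lo/.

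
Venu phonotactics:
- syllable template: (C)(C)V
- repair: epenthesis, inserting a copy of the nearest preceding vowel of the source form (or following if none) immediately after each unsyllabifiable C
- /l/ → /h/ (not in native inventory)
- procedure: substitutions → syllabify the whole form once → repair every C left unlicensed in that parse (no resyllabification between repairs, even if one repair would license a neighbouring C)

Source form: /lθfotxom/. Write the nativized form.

hoθfotxomo

Substitution: /l/ → /h/, giving /hθfotxom/.
The consonants /h/, /m/ cannot be parsed into a legal (C)(C)V syllable (no codas are permitted; onsets may contain at most 2 consonants).
Epenthesis after each stranded consonant: /h/ → /ho/, /m/ → /mo/.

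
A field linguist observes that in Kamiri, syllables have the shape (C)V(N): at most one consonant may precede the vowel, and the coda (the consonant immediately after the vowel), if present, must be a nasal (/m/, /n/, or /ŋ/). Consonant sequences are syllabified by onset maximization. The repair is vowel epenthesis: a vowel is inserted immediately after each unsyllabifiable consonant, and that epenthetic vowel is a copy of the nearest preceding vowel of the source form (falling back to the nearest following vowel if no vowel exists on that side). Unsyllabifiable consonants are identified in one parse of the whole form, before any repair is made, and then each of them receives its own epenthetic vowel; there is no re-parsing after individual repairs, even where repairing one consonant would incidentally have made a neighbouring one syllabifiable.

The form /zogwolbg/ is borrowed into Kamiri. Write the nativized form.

zogowolobogo

Syllabifying with onset maximization leaves /g/, /l/, /b/, /g/ stranded (only a nasal (/m/, /n/, or /ŋ/) is licensed in coda position; onsets are limited to one consonant).
Inserting the epenthetic vowel yields /g/ → /go/, /l/ → /lo/, /b/ → /bo/, /g/ → /go/.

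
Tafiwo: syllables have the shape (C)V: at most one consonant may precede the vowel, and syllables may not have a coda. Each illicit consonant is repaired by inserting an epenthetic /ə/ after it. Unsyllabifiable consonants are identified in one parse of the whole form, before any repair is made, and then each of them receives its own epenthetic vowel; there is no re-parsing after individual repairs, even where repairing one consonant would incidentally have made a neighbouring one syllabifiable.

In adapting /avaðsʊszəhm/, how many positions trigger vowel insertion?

The unsyllabifiable consonants are /ð/, /s/, /h/, /m/; each receives one epenthetic vowel.

4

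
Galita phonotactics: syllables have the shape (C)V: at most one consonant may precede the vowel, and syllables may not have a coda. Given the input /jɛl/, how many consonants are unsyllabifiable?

1

The consonants /l/ cannot be parsed into a legal (C)V syllable (no codas are permitted; onsets are limited to one consonant).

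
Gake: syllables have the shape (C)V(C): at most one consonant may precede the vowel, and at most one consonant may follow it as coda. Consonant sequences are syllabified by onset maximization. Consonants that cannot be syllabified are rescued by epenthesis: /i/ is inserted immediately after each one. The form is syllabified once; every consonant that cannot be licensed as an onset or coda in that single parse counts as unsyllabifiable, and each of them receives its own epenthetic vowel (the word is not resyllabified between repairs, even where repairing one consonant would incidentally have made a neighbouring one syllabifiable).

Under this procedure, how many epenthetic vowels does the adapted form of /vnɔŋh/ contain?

2

The unsyllabifiable consonants are /v/, /h/; each receives one epenthetic vowel.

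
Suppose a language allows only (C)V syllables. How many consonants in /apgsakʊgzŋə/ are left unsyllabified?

4

Syllabifying with onset maximization leaves /p/, /g/, /g/, /z/ stranded (no codas are permitted; onsets are limited to one consonant).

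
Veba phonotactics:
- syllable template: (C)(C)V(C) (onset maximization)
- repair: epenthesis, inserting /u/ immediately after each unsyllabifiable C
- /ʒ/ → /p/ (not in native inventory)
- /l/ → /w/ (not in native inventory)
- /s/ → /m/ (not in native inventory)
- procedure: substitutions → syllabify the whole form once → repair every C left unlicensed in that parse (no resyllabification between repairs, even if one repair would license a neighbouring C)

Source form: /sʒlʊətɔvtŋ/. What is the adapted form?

Substitution: /s/ → /m/, /ʒ/ → /p/, /l/ → /w/, giving /mpwʊətɔvtŋ/.
Under (C)(C)V(C), the unsyllabifiable consonants are /m/, /t/, /ŋ/ (at most one coda consonant is licensed; onsets may contain at most 2 consonants).
Epenthesis after each stranded consonant: /m/ → /mu/, /t/ → /tu/, /ŋ/ → /ŋu/.

mupwʊətɔvtuŋu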